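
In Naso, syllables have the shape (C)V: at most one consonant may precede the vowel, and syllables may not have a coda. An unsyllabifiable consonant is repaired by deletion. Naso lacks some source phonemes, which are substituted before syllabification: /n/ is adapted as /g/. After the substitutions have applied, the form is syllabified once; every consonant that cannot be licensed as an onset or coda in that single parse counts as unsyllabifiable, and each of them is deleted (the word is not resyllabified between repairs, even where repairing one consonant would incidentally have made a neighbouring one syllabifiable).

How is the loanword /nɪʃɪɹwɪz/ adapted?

Substitution: /n/ → /g/, giving /gɪʃɪɹwɪz/.
The consonants /ɹ/, /z/ cannot be parsed into a legal (C)V syllable (no codas are permitted; onsets are limited to one consonant).
Deletion applies to /ɹ/, /z/.

gɪʃɪwɪ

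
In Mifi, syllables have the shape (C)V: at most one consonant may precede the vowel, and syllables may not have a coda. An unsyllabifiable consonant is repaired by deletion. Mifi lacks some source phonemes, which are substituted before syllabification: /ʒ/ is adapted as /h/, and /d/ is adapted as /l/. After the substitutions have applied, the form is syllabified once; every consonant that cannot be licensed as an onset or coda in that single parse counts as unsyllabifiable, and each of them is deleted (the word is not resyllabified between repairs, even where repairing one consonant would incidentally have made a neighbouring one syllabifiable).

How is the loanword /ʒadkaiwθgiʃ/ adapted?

hakaigi

Substitution: /ʒ/ → /h/, /d/ → /l/, giving /halkaiwθgiʃ/.
Under (C)V, the unsyllabifiable consonants are /l/, /w/, /θ/, /ʃ/ (no codas are permitted; onsets are limited to one consonant).
Deleting the stranded consonants removes /l/, /w/, /θ/, /ʃ/.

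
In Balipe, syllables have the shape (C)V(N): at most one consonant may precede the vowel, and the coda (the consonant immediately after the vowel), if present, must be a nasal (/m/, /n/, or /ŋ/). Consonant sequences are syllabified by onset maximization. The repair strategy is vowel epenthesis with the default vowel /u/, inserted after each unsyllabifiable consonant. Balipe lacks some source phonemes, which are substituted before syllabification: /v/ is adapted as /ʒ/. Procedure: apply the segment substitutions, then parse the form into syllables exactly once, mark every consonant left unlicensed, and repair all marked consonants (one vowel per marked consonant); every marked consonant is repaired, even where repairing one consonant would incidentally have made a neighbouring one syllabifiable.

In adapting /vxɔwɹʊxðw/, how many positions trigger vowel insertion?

After substitution the input is /ʒxɔwɹʊxðw/.
The unsyllabifiable consonants are /ʒ/, /w/, /x/, /ð/, /w/; each receives one epenthetic vowel.

5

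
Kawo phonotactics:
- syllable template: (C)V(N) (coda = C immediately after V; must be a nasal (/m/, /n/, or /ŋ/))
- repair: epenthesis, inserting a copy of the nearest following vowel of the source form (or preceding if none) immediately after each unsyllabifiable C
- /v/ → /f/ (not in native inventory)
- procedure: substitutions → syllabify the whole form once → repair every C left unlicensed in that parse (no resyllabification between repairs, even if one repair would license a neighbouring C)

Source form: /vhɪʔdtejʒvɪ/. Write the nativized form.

fɪhɪʔedetejɪʒɪfɪ

Substitution: /v/ → /f/, giving /fhɪʔdtejʒfɪ/.
Under (C)V(N), the unsyllabifiable consonants are /f/, /ʔ/, /d/, /j/, /ʒ/ (only a nasal (/m/, /n/, or /ŋ/) is licensed in coda position; onsets are limited to one consonant).
Epenthesis after each stranded consonant: /f/ → /fɪ/, /ʔ/ → /ʔe/, /d/ → /de/, /j/ → /jɪ/, /ʒ/ → /ʒɪ/.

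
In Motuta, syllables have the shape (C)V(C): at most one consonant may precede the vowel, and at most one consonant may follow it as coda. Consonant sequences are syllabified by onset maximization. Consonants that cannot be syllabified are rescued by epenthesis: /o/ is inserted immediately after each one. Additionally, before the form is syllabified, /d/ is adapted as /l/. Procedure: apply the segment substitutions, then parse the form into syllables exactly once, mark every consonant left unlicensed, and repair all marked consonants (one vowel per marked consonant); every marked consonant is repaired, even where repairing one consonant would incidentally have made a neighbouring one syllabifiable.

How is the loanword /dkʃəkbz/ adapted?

lokoʃəkbozo

Substitution: /d/ → /l/, giving /lkʃəkbz/.
The consonants /l/, /k/, /b/, /z/ cannot be parsed into a legal (C)V(C) syllable (at most one coda consonant is licensed; onsets are limited to one consonant).
Inserting the epenthetic vowel yields /l/ → /lo/, /k/ → /ko/, /b/ → /bo/, /z/ → /zo/.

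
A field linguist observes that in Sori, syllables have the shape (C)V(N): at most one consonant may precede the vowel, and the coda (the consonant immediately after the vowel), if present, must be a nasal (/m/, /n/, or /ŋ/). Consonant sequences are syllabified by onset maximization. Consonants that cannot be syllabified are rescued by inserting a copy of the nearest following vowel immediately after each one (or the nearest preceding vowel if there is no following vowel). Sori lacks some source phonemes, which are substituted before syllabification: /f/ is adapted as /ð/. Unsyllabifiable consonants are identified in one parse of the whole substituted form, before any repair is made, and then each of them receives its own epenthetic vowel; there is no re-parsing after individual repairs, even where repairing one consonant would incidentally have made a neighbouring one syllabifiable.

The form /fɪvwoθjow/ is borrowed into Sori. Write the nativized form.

Substitution: /f/ → /ð/, giving /ðɪvwoθjow/.
The consonants /v/, /θ/, /w/ cannot be parsed into a legal (C)V(N) syllable (only a nasal (/m/, /n/, or /ŋ/) is licensed in coda position; onsets are limited to one consonant).
Epenthesis after each stranded consonant: /v/ → /vo/, /θ/ → /θo/, /w/ → /wo/.

ðɪvowoθojowo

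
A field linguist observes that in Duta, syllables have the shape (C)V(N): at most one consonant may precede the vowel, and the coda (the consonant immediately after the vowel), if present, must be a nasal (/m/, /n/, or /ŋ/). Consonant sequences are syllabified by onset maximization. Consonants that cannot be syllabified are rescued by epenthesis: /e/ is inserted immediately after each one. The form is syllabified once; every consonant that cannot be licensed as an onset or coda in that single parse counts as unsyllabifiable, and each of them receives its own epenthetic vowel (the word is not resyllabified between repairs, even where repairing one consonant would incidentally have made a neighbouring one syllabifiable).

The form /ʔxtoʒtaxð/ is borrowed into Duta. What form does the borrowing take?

Under (C)V(N), the unsyllabifiable consonants are /ʔ/, /x/, /ʒ/, /x/, /ð/ (only a nasal (/m/, /n/, or /ŋ/) is licensed in coda position; onsets are limited to one consonant).
Inserting the epenthetic vowel yields /ʔ/ → /ʔe/, /x/ → /xe/, /ʒ/ → /ʒe/, /x/ → /xe/, /ð/ → /ðe/.

ʔexetoʒetaxeðe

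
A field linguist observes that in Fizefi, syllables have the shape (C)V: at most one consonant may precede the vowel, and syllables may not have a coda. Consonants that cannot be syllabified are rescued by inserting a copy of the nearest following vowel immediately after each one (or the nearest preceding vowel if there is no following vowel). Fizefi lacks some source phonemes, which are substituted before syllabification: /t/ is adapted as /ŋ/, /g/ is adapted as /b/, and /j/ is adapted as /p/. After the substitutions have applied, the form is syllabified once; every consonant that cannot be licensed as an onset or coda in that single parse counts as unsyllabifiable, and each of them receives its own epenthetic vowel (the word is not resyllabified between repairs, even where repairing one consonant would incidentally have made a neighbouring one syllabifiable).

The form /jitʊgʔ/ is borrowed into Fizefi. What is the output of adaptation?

Substitution: /j/ → /p/, /t/ → /ŋ/, /g/ → /b/, giving /piŋʊbʔ/.
The consonants /b/, /ʔ/ cannot be parsed into a legal (C)V syllable (no codas are permitted; onsets are limited to one consonant).
Inserting the epenthetic vowel yields /b/ → /bʊ/, /ʔ/ → /ʔʊ/.

piŋʊbʊʔʊ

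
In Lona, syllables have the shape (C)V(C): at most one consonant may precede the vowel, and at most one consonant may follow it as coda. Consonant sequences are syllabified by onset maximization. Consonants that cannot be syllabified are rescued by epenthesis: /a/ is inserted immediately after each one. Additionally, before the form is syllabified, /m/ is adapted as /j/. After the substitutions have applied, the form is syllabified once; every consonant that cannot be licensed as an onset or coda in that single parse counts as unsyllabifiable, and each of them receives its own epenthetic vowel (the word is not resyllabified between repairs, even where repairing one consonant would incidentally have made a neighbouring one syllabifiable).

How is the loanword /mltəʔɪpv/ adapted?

jalatəʔɪpva

Substitution: /m/ → /j/, giving /jltəʔɪpv/.
The consonants /j/, /l/, /v/ cannot be parsed into a legal (C)V(C) syllable (at most one coda consonant is licensed; onsets are limited to one consonant).
Each unlicensed consonant becomes the onset of a new syllable: /j/ → /ja/, /l/ → /la/, /v/ → /va/.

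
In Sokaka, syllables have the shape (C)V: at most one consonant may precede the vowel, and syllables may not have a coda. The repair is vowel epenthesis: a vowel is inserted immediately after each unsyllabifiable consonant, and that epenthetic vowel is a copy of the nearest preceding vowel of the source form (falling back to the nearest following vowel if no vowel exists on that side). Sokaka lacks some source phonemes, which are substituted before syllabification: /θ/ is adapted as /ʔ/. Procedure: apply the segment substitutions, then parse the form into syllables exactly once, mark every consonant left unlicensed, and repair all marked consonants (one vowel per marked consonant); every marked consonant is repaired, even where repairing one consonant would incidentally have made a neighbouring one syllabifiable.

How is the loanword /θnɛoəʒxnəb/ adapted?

ʔɛnɛoəʒəxənəbə

Substitution: /θ/ → /ʔ/, giving /ʔnɛoəʒxnəb/.
Under (C)V, the unsyllabifiable consonants are /ʔ/, /ʒ/, /x/, /b/ (no codas are permitted; onsets are limited to one consonant).
Each unlicensed consonant becomes the onset of a new syllable: /ʔ/ → /ʔɛ/, /ʒ/ → /ʒə/, /x/ → /xə/, /b/ → /bə/.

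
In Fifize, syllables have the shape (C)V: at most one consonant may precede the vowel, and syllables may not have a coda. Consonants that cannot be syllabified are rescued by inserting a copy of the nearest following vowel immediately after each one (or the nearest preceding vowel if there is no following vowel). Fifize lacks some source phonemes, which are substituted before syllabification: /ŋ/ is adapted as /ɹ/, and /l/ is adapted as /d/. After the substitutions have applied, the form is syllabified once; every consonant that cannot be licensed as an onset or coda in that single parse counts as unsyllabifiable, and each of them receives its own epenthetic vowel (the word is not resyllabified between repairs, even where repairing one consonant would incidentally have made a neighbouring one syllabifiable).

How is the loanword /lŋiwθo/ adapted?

Substitution: /l/ → /d/, /ŋ/ → /ɹ/, giving /dɹiwθo/.
Under (C)V, the unsyllabifiable consonants are /d/, /w/ (no codas are permitted; onsets are limited to one consonant).
Inserting the epenthetic vowel yields /d/ → /di/, /w/ → /wo/.

diɹiwoθo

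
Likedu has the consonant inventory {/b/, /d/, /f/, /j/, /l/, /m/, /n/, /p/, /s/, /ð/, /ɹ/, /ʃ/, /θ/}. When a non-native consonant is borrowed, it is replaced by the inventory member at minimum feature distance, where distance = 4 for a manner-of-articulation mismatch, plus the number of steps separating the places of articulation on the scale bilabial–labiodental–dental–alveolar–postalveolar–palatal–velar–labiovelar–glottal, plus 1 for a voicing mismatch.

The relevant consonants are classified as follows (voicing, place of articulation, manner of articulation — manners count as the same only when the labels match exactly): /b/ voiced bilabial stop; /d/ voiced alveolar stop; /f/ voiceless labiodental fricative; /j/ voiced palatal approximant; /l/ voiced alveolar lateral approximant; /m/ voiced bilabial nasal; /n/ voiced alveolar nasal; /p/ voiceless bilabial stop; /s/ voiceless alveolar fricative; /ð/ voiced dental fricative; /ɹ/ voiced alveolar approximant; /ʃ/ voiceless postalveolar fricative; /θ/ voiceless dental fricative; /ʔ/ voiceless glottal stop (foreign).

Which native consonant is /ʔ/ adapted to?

/d/ is closest: same manner (stop), place distance 5 (glottal→alveolar), voicing differs (+1); total 6. Next closest is /j/ at distance 8.

d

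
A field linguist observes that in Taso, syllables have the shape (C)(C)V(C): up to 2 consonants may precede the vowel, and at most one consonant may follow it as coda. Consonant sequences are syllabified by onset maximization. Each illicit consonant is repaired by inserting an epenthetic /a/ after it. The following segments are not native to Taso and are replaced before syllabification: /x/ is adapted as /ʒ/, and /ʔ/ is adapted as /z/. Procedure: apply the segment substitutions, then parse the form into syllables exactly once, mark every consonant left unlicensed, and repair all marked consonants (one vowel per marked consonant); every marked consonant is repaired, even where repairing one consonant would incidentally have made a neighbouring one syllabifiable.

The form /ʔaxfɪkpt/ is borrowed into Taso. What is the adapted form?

Substitution: /ʔ/ → /z/, /x/ → /ʒ/, giving /zaʒfɪkpt/.
The consonants /p/, /t/ cannot be parsed into a legal (C)(C)V(C) syllable (at most one coda consonant is licensed; onsets may contain at most 2 consonants).
Each unlicensed consonant becomes the onset of a new syllable: /p/ → /pa/, /t/ → /ta/.

zaʒfɪkpata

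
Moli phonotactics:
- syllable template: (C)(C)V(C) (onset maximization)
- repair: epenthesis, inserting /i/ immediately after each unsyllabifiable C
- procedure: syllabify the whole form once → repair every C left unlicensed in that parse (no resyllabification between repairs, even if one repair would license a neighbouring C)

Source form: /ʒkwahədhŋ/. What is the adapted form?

ʒikwahədhiŋi

Syllabifying with onset maximization leaves /ʒ/, /h/, /ŋ/ stranded (at most one coda consonant is licensed; onsets may contain at most 2 consonants).
Epenthesis after each stranded consonant: /ʒ/ → /ʒi/, /h/ → /hi/, /ŋ/ → /ŋi/.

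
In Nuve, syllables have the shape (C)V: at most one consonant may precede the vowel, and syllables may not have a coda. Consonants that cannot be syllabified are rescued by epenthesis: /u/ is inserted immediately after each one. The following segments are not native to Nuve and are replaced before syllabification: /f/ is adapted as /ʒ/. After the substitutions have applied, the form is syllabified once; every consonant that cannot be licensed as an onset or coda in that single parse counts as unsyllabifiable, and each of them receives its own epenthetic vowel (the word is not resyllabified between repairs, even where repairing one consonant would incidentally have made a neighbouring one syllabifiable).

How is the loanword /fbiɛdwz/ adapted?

Substitution: /f/ → /ʒ/, giving /ʒbiɛdwz/.
Under (C)V, the unsyllabifiable consonants are /ʒ/, /d/, /w/, /z/ (no codas are permitted; onsets are limited to one consonant).
Each unlicensed consonant becomes the onset of a new syllable: /ʒ/ → /ʒu/, /d/ → /du/, /w/ → /wu/, /z/ → /zu/.

ʒubiɛduwuzu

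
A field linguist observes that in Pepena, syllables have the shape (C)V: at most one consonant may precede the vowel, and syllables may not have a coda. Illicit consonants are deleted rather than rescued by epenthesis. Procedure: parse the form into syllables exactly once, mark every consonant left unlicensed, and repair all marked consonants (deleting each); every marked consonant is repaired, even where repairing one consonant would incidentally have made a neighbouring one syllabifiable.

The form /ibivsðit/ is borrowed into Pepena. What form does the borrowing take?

ibiði

Syllabifying with onset maximization leaves /v/, /s/, /t/ stranded (no codas are permitted; onsets are limited to one consonant).
Deletion applies to /v/, /s/, /t/.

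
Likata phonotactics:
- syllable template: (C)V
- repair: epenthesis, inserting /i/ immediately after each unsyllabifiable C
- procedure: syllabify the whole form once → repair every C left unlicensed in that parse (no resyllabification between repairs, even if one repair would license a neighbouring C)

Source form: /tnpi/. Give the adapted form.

Under (C)V, the unsyllabifiable consonants are /t/, /n/ (no codas are permitted; onsets are limited to one consonant).
Inserting the epenthetic vowel yields /t/ → /ti/, /n/ → /ni/.

tinipi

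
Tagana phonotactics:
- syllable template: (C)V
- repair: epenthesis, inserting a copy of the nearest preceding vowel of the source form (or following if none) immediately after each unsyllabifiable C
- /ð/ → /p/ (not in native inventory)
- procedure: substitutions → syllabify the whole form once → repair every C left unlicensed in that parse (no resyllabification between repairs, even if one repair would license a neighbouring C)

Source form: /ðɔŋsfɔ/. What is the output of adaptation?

Substitution: /ð/ → /p/, giving /pɔŋsfɔ/.
Under (C)V, the unsyllabifiable consonants are /ŋ/, /s/ (no codas are permitted; onsets are limited to one consonant).
Epenthesis after each stranded consonant: /ŋ/ → /ŋɔ/, /s/ → /sɔ/.

pɔŋɔsɔfɔ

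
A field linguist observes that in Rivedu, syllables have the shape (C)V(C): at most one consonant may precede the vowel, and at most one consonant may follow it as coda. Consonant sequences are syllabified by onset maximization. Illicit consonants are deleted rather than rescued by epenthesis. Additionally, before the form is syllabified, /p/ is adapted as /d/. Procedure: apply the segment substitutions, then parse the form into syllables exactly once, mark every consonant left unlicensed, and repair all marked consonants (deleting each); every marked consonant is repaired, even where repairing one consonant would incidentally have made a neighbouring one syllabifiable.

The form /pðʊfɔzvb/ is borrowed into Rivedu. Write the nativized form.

ðʊfɔz

Substitution: /p/ → /d/, giving /dðʊfɔzvb/.
Under (C)V(C), the unsyllabifiable consonants are /d/, /v/, /b/ (at most one coda consonant is licensed; onsets are limited to one consonant).
Deleting the stranded consonants removes /d/, /v/, /b/.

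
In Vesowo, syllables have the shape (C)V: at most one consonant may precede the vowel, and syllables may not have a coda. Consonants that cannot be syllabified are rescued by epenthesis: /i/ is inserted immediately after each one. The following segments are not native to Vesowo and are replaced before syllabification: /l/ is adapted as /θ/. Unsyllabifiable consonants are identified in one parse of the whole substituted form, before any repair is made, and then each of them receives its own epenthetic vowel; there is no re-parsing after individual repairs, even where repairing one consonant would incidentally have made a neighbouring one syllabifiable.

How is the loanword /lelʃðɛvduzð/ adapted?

Substitution: /l/ → /θ/, giving /θeθʃðɛvduzð/.
Syllabifying with onset maximization leaves /θ/, /ʃ/, /v/, /z/, /ð/ stranded (no codas are permitted; onsets are limited to one consonant).
Epenthesis after each stranded consonant: /θ/ → /θi/, /ʃ/ → /ʃi/, /v/ → /vi/, /z/ → /zi/, /ð/ → /ði/.

θeθiʃiðɛviduziði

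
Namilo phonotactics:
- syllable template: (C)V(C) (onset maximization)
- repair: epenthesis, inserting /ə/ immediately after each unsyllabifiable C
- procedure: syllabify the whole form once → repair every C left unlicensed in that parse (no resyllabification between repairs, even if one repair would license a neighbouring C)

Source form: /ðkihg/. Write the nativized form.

ðəkihgə

Under (C)V(C), the unsyllabifiable consonants are /ð/, /g/ (at most one coda consonant is licensed; onsets are limited to one consonant).
Epenthesis after each stranded consonant: /ð/ → /ðə/, /g/ → /gə/.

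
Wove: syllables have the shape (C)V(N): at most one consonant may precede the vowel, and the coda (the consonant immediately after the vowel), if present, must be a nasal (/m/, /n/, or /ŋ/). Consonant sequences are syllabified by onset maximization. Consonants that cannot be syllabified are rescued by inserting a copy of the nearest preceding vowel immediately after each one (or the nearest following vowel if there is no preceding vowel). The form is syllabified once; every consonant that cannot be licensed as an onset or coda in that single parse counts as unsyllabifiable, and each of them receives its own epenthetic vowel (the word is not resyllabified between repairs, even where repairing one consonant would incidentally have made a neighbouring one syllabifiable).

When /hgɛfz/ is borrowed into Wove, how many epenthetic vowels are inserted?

The unsyllabifiable consonants are /h/, /f/, /z/; each receives one epenthetic vowel.

3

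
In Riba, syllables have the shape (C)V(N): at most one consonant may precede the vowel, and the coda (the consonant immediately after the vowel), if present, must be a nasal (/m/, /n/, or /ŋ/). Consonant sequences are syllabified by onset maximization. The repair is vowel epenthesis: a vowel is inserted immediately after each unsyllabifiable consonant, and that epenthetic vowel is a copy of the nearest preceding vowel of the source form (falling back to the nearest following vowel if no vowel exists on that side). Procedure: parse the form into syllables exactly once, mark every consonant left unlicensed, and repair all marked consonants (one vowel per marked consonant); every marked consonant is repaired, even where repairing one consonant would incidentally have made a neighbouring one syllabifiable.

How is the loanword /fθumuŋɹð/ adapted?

Syllabifying with onset maximization leaves /f/, /ɹ/, /ð/ stranded (only a nasal (/m/, /n/, or /ŋ/) is licensed in coda position; onsets are limited to one consonant).
Each unlicensed consonant becomes the onset of a new syllable: /f/ → /fu/, /ɹ/ → /ɹu/, /ð/ → /ðu/.

fuθumuŋɹuðu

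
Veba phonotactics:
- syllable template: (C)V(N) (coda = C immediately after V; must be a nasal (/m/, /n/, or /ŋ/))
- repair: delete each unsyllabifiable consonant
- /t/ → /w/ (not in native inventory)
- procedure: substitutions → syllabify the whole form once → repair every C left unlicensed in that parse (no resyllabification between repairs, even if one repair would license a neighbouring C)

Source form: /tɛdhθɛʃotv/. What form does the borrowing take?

wɛθɛʃo

Substitution: /t/ → /w/, giving /wɛdhθɛʃowv/.
Syllabifying with onset maximization leaves /d/, /h/, /w/, /v/ stranded (only a nasal (/m/, /n/, or /ŋ/) is licensed in coda position; onsets are limited to one consonant).
Deleting the stranded consonants removes /d/, /h/, /w/, /v/.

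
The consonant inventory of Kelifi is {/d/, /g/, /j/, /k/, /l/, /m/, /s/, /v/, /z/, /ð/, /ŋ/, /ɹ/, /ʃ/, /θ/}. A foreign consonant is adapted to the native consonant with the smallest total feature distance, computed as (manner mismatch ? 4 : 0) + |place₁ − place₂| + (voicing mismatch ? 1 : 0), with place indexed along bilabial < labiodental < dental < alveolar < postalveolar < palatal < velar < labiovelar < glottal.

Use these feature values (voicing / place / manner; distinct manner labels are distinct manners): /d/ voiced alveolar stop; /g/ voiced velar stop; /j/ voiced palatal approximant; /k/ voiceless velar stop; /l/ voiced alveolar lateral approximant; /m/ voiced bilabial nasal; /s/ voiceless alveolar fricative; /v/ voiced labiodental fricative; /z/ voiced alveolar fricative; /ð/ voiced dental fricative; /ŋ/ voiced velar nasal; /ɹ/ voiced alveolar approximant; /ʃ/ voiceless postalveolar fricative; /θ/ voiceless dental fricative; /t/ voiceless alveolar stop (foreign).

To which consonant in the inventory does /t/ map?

d

/d/ is closest: same manner (stop), place distance 0 (alveolar→alveolar), voicing differs (+1); total 1. Next closest is /k/ at distance 3.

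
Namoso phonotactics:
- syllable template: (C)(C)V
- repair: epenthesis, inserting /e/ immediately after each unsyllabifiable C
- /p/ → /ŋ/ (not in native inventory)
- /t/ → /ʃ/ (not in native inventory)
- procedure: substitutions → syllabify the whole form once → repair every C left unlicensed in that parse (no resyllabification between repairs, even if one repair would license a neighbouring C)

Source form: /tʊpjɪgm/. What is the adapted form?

ʃʊŋjɪgeme

Substitution: /t/ → /ʃ/, /p/ → /ŋ/, giving /ʃʊŋjɪgm/.
The consonants /g/, /m/ cannot be parsed into a legal (C)(C)V syllable (no codas are permitted; onsets may contain at most 2 consonants).
Each unlicensed consonant becomes the onset of a new syllable: /g/ → /ge/, /m/ → /me/.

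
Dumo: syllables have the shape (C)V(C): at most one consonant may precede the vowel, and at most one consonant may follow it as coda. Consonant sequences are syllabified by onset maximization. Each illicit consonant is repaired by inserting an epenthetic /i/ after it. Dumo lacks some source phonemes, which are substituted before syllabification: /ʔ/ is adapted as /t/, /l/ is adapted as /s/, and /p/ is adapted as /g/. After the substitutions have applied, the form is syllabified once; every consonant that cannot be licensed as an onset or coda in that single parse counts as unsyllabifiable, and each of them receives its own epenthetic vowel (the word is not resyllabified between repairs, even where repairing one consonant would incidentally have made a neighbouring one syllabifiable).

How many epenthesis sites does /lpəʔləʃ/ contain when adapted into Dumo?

1

After substitution the input is /sgətsəʃ/.
The unsyllabifiable consonants are /s/; each receives one epenthetic vowel.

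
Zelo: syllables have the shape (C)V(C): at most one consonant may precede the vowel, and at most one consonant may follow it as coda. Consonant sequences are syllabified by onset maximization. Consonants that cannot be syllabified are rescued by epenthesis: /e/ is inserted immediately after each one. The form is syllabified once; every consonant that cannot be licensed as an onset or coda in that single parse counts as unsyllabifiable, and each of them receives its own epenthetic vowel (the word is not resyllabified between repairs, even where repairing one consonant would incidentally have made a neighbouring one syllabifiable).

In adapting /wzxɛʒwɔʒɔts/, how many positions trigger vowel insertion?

The unsyllabifiable consonants are /w/, /z/, /s/; each receives one epenthetic vowel.

3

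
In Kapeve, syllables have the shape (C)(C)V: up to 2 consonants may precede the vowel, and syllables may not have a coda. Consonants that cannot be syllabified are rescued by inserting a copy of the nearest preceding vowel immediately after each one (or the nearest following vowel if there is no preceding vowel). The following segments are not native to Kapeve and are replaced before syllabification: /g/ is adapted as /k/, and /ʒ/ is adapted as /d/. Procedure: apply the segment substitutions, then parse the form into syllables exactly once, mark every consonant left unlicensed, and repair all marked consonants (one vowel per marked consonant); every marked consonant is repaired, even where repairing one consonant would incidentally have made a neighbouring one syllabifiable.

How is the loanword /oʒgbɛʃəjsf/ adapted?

odokbɛʃəjəsəfə

Substitution: /ʒ/ → /d/, /g/ → /k/, giving /odkbɛʃəjsf/.
The consonants /d/, /j/, /s/, /f/ cannot be parsed into a legal (C)(C)V syllable (no codas are permitted; onsets may contain at most 2 consonants).
Each unlicensed consonant becomes the onset of a new syllable: /d/ → /do/, /j/ → /jə/, /s/ → /sə/, /f/ → /fə/.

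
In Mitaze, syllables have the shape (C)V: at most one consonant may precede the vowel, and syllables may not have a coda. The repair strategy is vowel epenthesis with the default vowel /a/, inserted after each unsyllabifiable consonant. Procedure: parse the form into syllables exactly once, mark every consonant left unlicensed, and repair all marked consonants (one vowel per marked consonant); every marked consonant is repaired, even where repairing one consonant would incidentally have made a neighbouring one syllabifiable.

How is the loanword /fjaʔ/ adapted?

Syllabifying with onset maximization leaves /f/, /ʔ/ stranded (no codas are permitted; onsets are limited to one consonant).
Epenthesis after each stranded consonant: /f/ → /fa/, /ʔ/ → /ʔa/.

fajaʔa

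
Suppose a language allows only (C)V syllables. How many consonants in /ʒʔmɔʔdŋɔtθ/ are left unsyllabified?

Syllabifying with onset maximization leaves /ʒ/, /ʔ/, /ʔ/, /d/, /t/, /θ/ stranded (no codas are permitted; onsets are limited to one consonant).

6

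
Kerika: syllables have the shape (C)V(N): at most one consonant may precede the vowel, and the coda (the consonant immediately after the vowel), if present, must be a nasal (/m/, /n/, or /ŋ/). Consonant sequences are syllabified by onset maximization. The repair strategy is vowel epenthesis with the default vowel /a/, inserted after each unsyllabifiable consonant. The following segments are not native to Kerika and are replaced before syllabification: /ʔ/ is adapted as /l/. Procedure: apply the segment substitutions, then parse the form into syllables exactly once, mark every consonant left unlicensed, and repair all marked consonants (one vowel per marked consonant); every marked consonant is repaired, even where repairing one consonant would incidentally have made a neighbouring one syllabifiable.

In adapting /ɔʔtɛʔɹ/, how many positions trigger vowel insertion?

After substitution the input is /ɔltɛlɹ/.
The unsyllabifiable consonants are /l/, /l/, /ɹ/; each receives one epenthetic vowel.

3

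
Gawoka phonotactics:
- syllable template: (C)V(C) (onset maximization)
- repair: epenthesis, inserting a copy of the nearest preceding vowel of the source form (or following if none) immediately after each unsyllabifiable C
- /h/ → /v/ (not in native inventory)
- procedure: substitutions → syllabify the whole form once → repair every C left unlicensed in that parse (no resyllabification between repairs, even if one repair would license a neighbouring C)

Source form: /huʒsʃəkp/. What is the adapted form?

Substitution: /h/ → /v/, giving /vuʒsʃəkp/.
Under (C)V(C), the unsyllabifiable consonants are /s/, /p/ (at most one coda consonant is licensed; onsets are limited to one consonant).
Epenthesis after each stranded consonant: /s/ → /su/, /p/ → /pə/.

vuʒsuʃəkpə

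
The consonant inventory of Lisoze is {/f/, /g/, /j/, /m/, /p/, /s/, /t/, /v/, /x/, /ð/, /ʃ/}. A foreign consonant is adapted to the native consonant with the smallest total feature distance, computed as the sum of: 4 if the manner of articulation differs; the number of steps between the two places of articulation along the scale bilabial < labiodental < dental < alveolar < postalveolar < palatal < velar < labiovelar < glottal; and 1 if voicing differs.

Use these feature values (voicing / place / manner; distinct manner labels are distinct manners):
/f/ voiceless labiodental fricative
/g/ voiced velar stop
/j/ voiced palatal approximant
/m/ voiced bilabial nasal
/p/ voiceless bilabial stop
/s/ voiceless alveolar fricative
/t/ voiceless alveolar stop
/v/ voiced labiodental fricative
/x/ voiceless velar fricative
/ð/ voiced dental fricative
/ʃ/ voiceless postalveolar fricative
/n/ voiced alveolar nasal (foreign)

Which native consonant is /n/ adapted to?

m

/m/ is closest: same manner (nasal), place distance 3 (alveolar→bilabial), same voicing; total 3. Next closest is /s/ at distance 5.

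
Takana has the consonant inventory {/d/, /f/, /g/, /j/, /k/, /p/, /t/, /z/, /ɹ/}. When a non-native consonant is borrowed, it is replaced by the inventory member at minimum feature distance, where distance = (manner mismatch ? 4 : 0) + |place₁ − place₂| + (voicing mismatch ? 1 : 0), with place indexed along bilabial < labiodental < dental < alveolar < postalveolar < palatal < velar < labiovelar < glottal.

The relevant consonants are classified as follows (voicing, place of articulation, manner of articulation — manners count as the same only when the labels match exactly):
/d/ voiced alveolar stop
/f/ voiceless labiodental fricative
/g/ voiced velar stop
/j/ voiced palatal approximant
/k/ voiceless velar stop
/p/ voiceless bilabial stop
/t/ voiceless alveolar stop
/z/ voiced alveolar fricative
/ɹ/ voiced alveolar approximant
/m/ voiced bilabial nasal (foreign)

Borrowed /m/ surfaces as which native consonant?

/p/ is closest: manner differs (nasal→stop, +4), place distance 0 (bilabial→bilabial), voicing differs (+1); total 5. Next closest is /f/ at distance 6.

p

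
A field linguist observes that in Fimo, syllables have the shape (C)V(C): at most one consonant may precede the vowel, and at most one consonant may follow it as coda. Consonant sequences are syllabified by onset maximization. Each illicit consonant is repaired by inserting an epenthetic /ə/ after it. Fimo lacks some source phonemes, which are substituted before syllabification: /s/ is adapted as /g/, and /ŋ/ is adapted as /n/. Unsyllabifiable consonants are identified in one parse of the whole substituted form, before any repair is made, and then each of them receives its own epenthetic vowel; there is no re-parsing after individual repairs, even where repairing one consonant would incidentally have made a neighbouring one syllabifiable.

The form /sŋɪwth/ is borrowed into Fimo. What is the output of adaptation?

gənɪwtəhə

Substitution: /s/ → /g/, /ŋ/ → /n/, giving /gnɪwth/.
The consonants /g/, /t/, /h/ cannot be parsed into a legal (C)V(C) syllable (at most one coda consonant is licensed; onsets are limited to one consonant).
Each unlicensed consonant becomes the onset of a new syllable: /g/ → /gə/, /t/ → /tə/, /h/ → /hə/.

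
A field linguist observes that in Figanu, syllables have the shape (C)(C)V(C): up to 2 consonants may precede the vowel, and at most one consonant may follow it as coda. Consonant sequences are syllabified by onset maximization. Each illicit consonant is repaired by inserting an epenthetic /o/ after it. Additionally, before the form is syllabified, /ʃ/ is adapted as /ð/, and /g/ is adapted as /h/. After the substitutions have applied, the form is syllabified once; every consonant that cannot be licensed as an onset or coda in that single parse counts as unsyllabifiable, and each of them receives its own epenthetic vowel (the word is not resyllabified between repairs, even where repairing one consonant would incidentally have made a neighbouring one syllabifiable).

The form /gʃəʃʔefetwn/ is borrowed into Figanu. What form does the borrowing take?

Substitution: /g/ → /h/, /ʃ/ → /ð/, giving /hðəðʔefetwn/.
Syllabifying with onset maximization leaves /w/, /n/ stranded (at most one coda consonant is licensed; onsets may contain at most 2 consonants).
Inserting the epenthetic vowel yields /w/ → /wo/, /n/ → /no/.

hðəðʔefetwono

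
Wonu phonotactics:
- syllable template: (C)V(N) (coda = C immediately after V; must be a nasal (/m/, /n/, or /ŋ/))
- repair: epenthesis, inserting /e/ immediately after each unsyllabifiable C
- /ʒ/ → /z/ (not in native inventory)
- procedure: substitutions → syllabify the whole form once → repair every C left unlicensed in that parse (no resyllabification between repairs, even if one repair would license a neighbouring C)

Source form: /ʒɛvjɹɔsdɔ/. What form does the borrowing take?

zɛvejeɹɔsedɔ

Substitution: /ʒ/ → /z/, giving /zɛvjɹɔsdɔ/.
The consonants /v/, /j/, /s/ cannot be parsed into a legal (C)V(N) syllable (only a nasal (/m/, /n/, or /ŋ/) is licensed in coda position; onsets are limited to one consonant).
Epenthesis after each stranded consonant: /v/ → /ve/, /j/ → /je/, /s/ → /se/.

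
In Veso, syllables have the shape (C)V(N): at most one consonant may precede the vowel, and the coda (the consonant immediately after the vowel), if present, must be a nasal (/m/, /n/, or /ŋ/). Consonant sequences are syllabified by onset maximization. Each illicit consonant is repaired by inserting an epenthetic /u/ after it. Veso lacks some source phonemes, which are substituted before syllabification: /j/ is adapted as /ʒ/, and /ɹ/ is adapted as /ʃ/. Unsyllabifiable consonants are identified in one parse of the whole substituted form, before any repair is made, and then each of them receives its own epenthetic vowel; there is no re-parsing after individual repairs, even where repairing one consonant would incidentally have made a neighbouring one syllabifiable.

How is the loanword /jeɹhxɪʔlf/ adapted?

ʒeʃuhuxɪʔulufu

Substitution: /j/ → /ʒ/, /ɹ/ → /ʃ/, giving /ʒeʃhxɪʔlf/.
Under (C)V(N), the unsyllabifiable consonants are /ʃ/, /h/, /ʔ/, /l/, /f/ (only a nasal (/m/, /n/, or /ŋ/) is licensed in coda position; onsets are limited to one consonant).
Each unlicensed consonant becomes the onset of a new syllable: /ʃ/ → /ʃu/, /h/ → /hu/, /ʔ/ → /ʔu/, /l/ → /lu/, /f/ → /fu/.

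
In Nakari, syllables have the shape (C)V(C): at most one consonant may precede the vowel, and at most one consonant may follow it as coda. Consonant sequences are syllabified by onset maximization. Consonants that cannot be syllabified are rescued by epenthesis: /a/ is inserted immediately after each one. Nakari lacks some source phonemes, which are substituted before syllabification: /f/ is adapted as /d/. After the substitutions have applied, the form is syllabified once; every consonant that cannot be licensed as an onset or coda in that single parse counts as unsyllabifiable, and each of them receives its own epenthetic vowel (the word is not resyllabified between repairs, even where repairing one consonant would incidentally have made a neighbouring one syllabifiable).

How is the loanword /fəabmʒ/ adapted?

dəabmaʒa

Substitution: /f/ → /d/, giving /dəabmʒ/.
The consonants /m/, /ʒ/ cannot be parsed into a legal (C)V(C) syllable (at most one coda consonant is licensed; onsets are limited to one consonant).
Inserting the epenthetic vowel yields /m/ → /ma/, /ʒ/ → /ʒa/.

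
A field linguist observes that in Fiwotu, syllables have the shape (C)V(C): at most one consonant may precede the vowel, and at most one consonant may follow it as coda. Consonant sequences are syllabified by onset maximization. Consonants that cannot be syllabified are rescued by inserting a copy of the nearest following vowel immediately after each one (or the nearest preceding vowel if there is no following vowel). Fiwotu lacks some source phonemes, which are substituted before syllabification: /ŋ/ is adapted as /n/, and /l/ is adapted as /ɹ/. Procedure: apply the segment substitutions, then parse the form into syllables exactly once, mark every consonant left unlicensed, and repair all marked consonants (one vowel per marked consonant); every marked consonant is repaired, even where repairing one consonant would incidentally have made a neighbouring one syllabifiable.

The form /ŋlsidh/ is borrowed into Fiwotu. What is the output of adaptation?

Substitution: /ŋ/ → /n/, /l/ → /ɹ/, giving /nɹsidh/.
Syllabifying with onset maximization leaves /n/, /ɹ/, /h/ stranded (at most one coda consonant is licensed; onsets are limited to one consonant).
Each unlicensed consonant becomes the onset of a new syllable: /n/ → /ni/, /ɹ/ → /ɹi/, /h/ → /hi/.

niɹisidhi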